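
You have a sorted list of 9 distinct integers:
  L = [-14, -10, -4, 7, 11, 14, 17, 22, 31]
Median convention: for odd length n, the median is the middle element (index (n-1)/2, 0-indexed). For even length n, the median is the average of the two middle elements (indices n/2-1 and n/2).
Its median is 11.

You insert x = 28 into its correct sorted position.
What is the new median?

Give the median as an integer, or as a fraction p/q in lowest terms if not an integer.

Old list (sorted, length 9): [-14, -10, -4, 7, 11, 14, 17, 22, 31]
Old median = 11
Insert x = 28
Old length odd (9). Middle was index 4 = 11.
New length even (10). New median = avg of two middle elements.
x = 28: 8 elements are < x, 1 elements are > x.
New sorted list: [-14, -10, -4, 7, 11, 14, 17, 22, 28, 31]
New median = 25/2

Answer: 25/2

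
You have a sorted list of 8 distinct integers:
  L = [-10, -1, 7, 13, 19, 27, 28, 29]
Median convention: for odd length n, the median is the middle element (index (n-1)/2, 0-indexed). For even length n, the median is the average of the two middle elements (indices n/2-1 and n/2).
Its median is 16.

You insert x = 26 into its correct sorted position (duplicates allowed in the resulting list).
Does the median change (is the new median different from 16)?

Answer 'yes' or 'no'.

Answer: yes

Derivation:
Old median = 16
Insert x = 26
New median = 19
Changed? yes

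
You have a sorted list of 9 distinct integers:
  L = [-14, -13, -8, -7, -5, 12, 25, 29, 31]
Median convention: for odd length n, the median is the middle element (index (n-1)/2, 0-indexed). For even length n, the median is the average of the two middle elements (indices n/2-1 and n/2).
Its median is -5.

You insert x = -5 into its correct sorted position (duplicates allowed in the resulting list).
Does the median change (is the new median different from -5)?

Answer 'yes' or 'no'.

Answer: no

Derivation:
Old median = -5
Insert x = -5
New median = -5
Changed? no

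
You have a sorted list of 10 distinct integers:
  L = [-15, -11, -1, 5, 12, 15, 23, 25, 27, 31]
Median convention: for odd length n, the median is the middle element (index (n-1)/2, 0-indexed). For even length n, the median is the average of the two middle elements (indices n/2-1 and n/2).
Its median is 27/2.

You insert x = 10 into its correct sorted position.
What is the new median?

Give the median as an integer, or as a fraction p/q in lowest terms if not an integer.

Answer: 12

Derivation:
Old list (sorted, length 10): [-15, -11, -1, 5, 12, 15, 23, 25, 27, 31]
Old median = 27/2
Insert x = 10
Old length even (10). Middle pair: indices 4,5 = 12,15.
New length odd (11). New median = single middle element.
x = 10: 4 elements are < x, 6 elements are > x.
New sorted list: [-15, -11, -1, 5, 10, 12, 15, 23, 25, 27, 31]
New median = 12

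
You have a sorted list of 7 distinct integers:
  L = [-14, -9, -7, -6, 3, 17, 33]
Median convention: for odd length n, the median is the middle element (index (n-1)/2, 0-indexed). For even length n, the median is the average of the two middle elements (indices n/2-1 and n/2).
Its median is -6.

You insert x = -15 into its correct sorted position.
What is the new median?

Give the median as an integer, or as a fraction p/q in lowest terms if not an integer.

Old list (sorted, length 7): [-14, -9, -7, -6, 3, 17, 33]
Old median = -6
Insert x = -15
Old length odd (7). Middle was index 3 = -6.
New length even (8). New median = avg of two middle elements.
x = -15: 0 elements are < x, 7 elements are > x.
New sorted list: [-15, -14, -9, -7, -6, 3, 17, 33]
New median = -13/2

Answer: -13/2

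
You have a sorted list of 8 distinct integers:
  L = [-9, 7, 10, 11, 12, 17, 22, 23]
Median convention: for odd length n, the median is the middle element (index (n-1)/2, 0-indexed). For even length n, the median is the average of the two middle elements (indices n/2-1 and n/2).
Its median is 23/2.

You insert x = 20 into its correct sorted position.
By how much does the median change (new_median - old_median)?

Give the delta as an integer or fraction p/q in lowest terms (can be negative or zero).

Answer: 1/2

Derivation:
Old median = 23/2
After inserting x = 20: new sorted = [-9, 7, 10, 11, 12, 17, 20, 22, 23]
New median = 12
Delta = 12 - 23/2 = 1/2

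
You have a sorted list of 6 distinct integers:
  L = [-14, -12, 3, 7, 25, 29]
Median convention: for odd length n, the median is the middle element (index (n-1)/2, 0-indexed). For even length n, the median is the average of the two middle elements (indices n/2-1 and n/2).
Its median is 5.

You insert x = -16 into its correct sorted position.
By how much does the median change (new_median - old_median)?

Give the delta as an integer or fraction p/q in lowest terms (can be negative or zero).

Answer: -2

Derivation:
Old median = 5
After inserting x = -16: new sorted = [-16, -14, -12, 3, 7, 25, 29]
New median = 3
Delta = 3 - 5 = -2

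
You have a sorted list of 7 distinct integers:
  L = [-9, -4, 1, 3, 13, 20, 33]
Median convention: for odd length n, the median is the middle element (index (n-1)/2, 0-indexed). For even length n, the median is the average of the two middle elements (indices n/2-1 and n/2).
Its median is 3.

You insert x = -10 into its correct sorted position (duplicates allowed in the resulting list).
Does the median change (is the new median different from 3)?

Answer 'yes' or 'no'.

Old median = 3
Insert x = -10
New median = 2
Changed? yes

Answer: yes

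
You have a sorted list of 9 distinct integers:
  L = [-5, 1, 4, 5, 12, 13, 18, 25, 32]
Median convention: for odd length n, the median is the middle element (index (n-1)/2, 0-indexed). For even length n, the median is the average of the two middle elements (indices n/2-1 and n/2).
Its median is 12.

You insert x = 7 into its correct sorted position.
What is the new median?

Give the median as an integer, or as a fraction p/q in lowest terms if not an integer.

Answer: 19/2

Derivation:
Old list (sorted, length 9): [-5, 1, 4, 5, 12, 13, 18, 25, 32]
Old median = 12
Insert x = 7
Old length odd (9). Middle was index 4 = 12.
New length even (10). New median = avg of two middle elements.
x = 7: 4 elements are < x, 5 elements are > x.
New sorted list: [-5, 1, 4, 5, 7, 12, 13, 18, 25, 32]
New median = 19/2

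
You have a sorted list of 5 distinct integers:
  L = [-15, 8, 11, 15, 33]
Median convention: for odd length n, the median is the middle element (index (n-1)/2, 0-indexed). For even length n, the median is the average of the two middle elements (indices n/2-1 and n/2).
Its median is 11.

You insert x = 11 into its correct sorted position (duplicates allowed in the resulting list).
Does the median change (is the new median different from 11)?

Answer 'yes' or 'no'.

Answer: no

Derivation:
Old median = 11
Insert x = 11
New median = 11
Changed? no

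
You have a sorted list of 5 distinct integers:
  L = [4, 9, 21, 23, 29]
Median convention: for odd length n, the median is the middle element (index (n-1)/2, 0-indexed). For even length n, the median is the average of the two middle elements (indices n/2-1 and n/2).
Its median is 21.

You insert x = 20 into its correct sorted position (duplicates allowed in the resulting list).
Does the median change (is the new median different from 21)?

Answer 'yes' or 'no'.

Answer: yes

Derivation:
Old median = 21
Insert x = 20
New median = 41/2
Changed? yes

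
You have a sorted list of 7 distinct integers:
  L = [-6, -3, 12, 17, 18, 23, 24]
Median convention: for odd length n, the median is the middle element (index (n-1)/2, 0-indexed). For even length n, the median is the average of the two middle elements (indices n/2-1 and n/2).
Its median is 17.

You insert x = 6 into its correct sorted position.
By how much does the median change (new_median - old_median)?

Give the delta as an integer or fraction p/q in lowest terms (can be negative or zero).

Old median = 17
After inserting x = 6: new sorted = [-6, -3, 6, 12, 17, 18, 23, 24]
New median = 29/2
Delta = 29/2 - 17 = -5/2

Answer: -5/2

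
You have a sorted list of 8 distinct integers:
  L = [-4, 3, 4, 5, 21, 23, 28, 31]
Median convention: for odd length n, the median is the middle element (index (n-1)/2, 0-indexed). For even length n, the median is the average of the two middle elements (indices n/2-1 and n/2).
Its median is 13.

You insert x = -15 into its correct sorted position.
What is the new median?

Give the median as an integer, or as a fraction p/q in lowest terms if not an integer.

Answer: 5

Derivation:
Old list (sorted, length 8): [-4, 3, 4, 5, 21, 23, 28, 31]
Old median = 13
Insert x = -15
Old length even (8). Middle pair: indices 3,4 = 5,21.
New length odd (9). New median = single middle element.
x = -15: 0 elements are < x, 8 elements are > x.
New sorted list: [-15, -4, 3, 4, 5, 21, 23, 28, 31]
New median = 5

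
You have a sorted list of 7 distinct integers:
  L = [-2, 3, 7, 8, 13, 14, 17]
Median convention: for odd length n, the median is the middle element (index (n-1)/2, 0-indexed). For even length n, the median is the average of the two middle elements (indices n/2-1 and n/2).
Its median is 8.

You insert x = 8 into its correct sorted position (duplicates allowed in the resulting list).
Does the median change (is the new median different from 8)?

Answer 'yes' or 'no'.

Old median = 8
Insert x = 8
New median = 8
Changed? no

Answer: no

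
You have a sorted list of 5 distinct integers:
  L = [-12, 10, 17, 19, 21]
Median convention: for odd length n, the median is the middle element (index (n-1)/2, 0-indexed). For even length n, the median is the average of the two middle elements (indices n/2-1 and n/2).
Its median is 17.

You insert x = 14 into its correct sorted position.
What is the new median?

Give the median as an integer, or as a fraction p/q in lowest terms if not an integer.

Answer: 31/2

Derivation:
Old list (sorted, length 5): [-12, 10, 17, 19, 21]
Old median = 17
Insert x = 14
Old length odd (5). Middle was index 2 = 17.
New length even (6). New median = avg of two middle elements.
x = 14: 2 elements are < x, 3 elements are > x.
New sorted list: [-12, 10, 14, 17, 19, 21]
New median = 31/2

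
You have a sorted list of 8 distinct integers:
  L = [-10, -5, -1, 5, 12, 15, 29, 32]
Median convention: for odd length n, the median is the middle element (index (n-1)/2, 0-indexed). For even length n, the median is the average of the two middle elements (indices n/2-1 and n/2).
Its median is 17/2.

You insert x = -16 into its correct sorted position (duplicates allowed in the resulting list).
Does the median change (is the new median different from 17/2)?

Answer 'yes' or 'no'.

Answer: yes

Derivation:
Old median = 17/2
Insert x = -16
New median = 5
Changed? yes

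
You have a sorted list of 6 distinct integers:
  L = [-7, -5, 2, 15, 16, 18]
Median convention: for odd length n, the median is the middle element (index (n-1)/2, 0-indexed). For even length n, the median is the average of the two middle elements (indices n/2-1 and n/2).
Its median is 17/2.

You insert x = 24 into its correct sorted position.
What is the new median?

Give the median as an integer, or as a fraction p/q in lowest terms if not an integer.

Answer: 15

Derivation:
Old list (sorted, length 6): [-7, -5, 2, 15, 16, 18]
Old median = 17/2
Insert x = 24
Old length even (6). Middle pair: indices 2,3 = 2,15.
New length odd (7). New median = single middle element.
x = 24: 6 elements are < x, 0 elements are > x.
New sorted list: [-7, -5, 2, 15, 16, 18, 24]
New median = 15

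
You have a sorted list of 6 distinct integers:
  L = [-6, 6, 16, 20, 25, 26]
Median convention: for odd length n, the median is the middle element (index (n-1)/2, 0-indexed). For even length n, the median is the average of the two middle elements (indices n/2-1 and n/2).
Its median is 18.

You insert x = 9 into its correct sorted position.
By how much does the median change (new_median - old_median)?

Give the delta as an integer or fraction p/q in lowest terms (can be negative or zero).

Answer: -2

Derivation:
Old median = 18
After inserting x = 9: new sorted = [-6, 6, 9, 16, 20, 25, 26]
New median = 16
Delta = 16 - 18 = -2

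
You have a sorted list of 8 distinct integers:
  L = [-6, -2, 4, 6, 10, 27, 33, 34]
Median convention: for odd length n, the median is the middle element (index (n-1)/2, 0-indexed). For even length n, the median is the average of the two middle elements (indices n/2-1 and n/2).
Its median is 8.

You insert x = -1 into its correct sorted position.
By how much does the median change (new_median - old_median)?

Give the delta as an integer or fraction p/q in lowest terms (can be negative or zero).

Answer: -2

Derivation:
Old median = 8
After inserting x = -1: new sorted = [-6, -2, -1, 4, 6, 10, 27, 33, 34]
New median = 6
Delta = 6 - 8 = -2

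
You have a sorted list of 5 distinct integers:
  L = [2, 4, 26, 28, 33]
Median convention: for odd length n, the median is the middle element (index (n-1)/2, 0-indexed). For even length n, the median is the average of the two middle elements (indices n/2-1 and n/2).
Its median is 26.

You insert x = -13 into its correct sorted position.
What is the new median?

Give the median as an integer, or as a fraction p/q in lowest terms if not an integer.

Answer: 15

Derivation:
Old list (sorted, length 5): [2, 4, 26, 28, 33]
Old median = 26
Insert x = -13
Old length odd (5). Middle was index 2 = 26.
New length even (6). New median = avg of two middle elements.
x = -13: 0 elements are < x, 5 elements are > x.
New sorted list: [-13, 2, 4, 26, 28, 33]
New median = 15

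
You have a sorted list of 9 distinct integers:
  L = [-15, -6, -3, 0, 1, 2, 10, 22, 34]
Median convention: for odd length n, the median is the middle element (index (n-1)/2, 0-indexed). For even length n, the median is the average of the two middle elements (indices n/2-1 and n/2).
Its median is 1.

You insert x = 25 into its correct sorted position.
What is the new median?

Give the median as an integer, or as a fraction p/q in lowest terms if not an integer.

Answer: 3/2

Derivation:
Old list (sorted, length 9): [-15, -6, -3, 0, 1, 2, 10, 22, 34]
Old median = 1
Insert x = 25
Old length odd (9). Middle was index 4 = 1.
New length even (10). New median = avg of two middle elements.
x = 25: 8 elements are < x, 1 elements are > x.
New sorted list: [-15, -6, -3, 0, 1, 2, 10, 22, 25, 34]
New median = 3/2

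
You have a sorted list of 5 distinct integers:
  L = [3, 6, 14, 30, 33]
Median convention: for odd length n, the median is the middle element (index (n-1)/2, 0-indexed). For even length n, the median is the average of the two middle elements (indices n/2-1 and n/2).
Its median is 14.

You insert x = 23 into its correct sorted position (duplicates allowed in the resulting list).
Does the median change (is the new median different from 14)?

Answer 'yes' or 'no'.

Old median = 14
Insert x = 23
New median = 37/2
Changed? yes

Answer: yes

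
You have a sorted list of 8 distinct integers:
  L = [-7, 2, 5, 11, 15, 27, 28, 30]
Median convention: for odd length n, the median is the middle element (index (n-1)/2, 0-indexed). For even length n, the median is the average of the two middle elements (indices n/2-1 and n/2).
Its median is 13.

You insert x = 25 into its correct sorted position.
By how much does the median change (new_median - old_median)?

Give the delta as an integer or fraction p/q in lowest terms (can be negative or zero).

Answer: 2

Derivation:
Old median = 13
After inserting x = 25: new sorted = [-7, 2, 5, 11, 15, 25, 27, 28, 30]
New median = 15
Delta = 15 - 13 = 2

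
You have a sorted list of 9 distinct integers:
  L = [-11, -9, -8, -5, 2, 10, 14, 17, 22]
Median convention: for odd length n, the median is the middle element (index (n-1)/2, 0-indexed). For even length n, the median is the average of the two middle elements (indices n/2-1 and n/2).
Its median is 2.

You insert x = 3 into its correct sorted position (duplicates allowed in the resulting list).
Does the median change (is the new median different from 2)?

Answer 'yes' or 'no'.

Answer: yes

Derivation:
Old median = 2
Insert x = 3
New median = 5/2
Changed? yes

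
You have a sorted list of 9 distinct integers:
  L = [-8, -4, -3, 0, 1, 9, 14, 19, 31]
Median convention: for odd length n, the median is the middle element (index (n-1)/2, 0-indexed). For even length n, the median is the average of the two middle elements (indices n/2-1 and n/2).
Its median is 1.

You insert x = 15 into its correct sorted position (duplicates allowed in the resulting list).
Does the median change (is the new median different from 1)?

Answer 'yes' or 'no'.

Old median = 1
Insert x = 15
New median = 5
Changed? yes

Answer: yes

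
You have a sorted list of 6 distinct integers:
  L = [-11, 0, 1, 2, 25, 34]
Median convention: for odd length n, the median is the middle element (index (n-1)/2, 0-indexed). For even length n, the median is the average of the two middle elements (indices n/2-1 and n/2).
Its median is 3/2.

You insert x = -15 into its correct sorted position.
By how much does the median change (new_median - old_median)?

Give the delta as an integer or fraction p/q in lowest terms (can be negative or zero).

Old median = 3/2
After inserting x = -15: new sorted = [-15, -11, 0, 1, 2, 25, 34]
New median = 1
Delta = 1 - 3/2 = -1/2

Answer: -1/2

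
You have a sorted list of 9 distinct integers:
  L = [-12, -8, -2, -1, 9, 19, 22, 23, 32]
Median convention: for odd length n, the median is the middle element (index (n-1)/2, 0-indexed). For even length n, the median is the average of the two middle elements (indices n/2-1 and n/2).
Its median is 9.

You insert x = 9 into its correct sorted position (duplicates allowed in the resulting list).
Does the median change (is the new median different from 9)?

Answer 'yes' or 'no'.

Old median = 9
Insert x = 9
New median = 9
Changed? no

Answer: no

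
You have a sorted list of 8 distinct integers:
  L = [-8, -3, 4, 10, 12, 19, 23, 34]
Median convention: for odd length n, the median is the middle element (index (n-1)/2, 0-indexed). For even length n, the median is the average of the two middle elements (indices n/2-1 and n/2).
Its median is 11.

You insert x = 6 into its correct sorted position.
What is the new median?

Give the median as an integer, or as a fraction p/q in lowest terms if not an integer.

Old list (sorted, length 8): [-8, -3, 4, 10, 12, 19, 23, 34]
Old median = 11
Insert x = 6
Old length even (8). Middle pair: indices 3,4 = 10,12.
New length odd (9). New median = single middle element.
x = 6: 3 elements are < x, 5 elements are > x.
New sorted list: [-8, -3, 4, 6, 10, 12, 19, 23, 34]
New median = 10

Answer: 10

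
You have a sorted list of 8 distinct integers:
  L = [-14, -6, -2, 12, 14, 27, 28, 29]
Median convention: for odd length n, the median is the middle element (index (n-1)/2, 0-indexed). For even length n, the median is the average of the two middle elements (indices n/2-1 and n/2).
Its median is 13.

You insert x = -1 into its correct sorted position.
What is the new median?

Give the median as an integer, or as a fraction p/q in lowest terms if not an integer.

Old list (sorted, length 8): [-14, -6, -2, 12, 14, 27, 28, 29]
Old median = 13
Insert x = -1
Old length even (8). Middle pair: indices 3,4 = 12,14.
New length odd (9). New median = single middle element.
x = -1: 3 elements are < x, 5 elements are > x.
New sorted list: [-14, -6, -2, -1, 12, 14, 27, 28, 29]
New median = 12

Answer: 12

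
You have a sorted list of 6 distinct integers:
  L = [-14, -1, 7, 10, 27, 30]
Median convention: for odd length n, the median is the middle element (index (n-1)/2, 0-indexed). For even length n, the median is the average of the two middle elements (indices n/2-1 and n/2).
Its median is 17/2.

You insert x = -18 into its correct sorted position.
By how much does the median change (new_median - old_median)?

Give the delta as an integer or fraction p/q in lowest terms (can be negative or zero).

Answer: -3/2

Derivation:
Old median = 17/2
After inserting x = -18: new sorted = [-18, -14, -1, 7, 10, 27, 30]
New median = 7
Delta = 7 - 17/2 = -3/2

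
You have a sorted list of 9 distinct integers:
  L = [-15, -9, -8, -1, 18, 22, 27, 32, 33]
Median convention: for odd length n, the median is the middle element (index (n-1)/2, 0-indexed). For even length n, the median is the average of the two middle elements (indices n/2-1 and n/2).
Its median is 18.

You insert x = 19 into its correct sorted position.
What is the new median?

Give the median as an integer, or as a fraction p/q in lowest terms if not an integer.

Old list (sorted, length 9): [-15, -9, -8, -1, 18, 22, 27, 32, 33]
Old median = 18
Insert x = 19
Old length odd (9). Middle was index 4 = 18.
New length even (10). New median = avg of two middle elements.
x = 19: 5 elements are < x, 4 elements are > x.
New sorted list: [-15, -9, -8, -1, 18, 19, 22, 27, 32, 33]
New median = 37/2

Answer: 37/2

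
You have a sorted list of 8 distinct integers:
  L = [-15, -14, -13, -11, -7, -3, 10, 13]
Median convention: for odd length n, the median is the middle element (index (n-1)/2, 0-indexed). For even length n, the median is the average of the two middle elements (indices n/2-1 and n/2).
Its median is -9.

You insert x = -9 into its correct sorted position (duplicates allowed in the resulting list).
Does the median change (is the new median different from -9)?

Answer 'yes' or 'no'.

Answer: no

Derivation:
Old median = -9
Insert x = -9
New median = -9
Changed? no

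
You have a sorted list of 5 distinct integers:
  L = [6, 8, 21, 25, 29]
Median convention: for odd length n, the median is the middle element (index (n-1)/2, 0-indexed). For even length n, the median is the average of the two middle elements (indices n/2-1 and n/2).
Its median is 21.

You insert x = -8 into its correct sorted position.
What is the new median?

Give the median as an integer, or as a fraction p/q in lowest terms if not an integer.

Old list (sorted, length 5): [6, 8, 21, 25, 29]
Old median = 21
Insert x = -8
Old length odd (5). Middle was index 2 = 21.
New length even (6). New median = avg of two middle elements.
x = -8: 0 elements are < x, 5 elements are > x.
New sorted list: [-8, 6, 8, 21, 25, 29]
New median = 29/2

Answer: 29/2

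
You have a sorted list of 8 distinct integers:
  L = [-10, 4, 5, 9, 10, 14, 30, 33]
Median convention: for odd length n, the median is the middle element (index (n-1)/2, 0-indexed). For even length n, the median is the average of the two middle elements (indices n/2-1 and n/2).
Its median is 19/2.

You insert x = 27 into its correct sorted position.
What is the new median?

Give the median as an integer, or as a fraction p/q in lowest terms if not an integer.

Old list (sorted, length 8): [-10, 4, 5, 9, 10, 14, 30, 33]
Old median = 19/2
Insert x = 27
Old length even (8). Middle pair: indices 3,4 = 9,10.
New length odd (9). New median = single middle element.
x = 27: 6 elements are < x, 2 elements are > x.
New sorted list: [-10, 4, 5, 9, 10, 14, 27, 30, 33]
New median = 10

Answer: 10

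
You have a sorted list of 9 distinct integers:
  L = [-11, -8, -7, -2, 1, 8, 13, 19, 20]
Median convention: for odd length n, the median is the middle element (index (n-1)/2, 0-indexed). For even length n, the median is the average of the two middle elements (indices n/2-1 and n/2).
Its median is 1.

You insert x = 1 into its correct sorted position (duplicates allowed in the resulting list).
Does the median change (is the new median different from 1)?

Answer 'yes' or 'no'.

Old median = 1
Insert x = 1
New median = 1
Changed? no

Answer: no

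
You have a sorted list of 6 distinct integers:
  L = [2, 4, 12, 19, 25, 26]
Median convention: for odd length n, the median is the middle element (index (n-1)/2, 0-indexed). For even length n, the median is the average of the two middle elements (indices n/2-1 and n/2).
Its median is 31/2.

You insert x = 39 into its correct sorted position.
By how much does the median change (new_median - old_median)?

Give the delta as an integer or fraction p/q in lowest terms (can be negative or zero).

Old median = 31/2
After inserting x = 39: new sorted = [2, 4, 12, 19, 25, 26, 39]
New median = 19
Delta = 19 - 31/2 = 7/2

Answer: 7/2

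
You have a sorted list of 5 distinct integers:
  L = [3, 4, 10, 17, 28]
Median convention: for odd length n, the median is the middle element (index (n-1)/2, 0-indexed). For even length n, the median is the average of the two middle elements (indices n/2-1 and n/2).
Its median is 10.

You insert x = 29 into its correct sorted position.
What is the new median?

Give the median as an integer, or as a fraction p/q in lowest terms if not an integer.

Old list (sorted, length 5): [3, 4, 10, 17, 28]
Old median = 10
Insert x = 29
Old length odd (5). Middle was index 2 = 10.
New length even (6). New median = avg of two middle elements.
x = 29: 5 elements are < x, 0 elements are > x.
New sorted list: [3, 4, 10, 17, 28, 29]
New median = 27/2

Answer: 27/2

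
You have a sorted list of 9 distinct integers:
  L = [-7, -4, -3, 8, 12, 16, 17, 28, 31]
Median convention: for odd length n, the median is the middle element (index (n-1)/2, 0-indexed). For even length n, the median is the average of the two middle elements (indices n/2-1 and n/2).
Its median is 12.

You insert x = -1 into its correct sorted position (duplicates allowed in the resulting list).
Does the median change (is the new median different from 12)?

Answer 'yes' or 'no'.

Old median = 12
Insert x = -1
New median = 10
Changed? yes

Answer: yes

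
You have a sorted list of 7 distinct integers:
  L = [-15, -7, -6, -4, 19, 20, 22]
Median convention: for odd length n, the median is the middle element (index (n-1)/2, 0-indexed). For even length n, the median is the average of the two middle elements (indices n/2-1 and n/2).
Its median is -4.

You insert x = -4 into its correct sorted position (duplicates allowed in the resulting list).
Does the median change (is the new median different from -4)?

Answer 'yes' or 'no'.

Answer: no

Derivation:
Old median = -4
Insert x = -4
New median = -4
Changed? no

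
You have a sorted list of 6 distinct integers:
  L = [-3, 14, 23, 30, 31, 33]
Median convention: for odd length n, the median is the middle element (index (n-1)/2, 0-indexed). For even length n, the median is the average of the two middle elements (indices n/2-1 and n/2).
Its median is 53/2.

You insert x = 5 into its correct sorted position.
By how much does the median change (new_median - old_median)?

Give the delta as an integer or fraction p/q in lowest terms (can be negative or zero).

Old median = 53/2
After inserting x = 5: new sorted = [-3, 5, 14, 23, 30, 31, 33]
New median = 23
Delta = 23 - 53/2 = -7/2

Answer: -7/2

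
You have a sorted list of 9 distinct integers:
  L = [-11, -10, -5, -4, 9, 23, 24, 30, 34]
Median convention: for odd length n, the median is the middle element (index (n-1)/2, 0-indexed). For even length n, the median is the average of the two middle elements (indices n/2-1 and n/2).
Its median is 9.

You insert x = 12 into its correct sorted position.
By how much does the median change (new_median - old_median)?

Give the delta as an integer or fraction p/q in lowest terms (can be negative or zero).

Answer: 3/2

Derivation:
Old median = 9
After inserting x = 12: new sorted = [-11, -10, -5, -4, 9, 12, 23, 24, 30, 34]
New median = 21/2
Delta = 21/2 - 9 = 3/2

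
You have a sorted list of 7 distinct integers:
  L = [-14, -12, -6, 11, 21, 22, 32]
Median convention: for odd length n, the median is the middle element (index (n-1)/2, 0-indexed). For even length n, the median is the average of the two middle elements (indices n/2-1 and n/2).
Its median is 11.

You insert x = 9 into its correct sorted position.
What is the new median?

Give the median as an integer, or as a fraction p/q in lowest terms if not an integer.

Answer: 10

Derivation:
Old list (sorted, length 7): [-14, -12, -6, 11, 21, 22, 32]
Old median = 11
Insert x = 9
Old length odd (7). Middle was index 3 = 11.
New length even (8). New median = avg of two middle elements.
x = 9: 3 elements are < x, 4 elements are > x.
New sorted list: [-14, -12, -6, 9, 11, 21, 22, 32]
New median = 10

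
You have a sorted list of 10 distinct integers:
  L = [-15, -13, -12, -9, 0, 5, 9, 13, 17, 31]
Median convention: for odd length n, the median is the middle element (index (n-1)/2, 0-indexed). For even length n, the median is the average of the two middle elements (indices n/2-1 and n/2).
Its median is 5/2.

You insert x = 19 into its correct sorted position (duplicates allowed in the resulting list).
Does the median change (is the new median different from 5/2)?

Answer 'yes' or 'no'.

Answer: yes

Derivation:
Old median = 5/2
Insert x = 19
New median = 5
Changed? yes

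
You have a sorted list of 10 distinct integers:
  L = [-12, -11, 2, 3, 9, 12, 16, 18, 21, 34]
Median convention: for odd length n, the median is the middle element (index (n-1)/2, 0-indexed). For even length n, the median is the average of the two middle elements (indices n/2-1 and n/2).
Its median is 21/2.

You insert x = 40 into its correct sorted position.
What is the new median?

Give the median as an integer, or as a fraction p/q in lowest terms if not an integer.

Answer: 12

Derivation:
Old list (sorted, length 10): [-12, -11, 2, 3, 9, 12, 16, 18, 21, 34]
Old median = 21/2
Insert x = 40
Old length even (10). Middle pair: indices 4,5 = 9,12.
New length odd (11). New median = single middle element.
x = 40: 10 elements are < x, 0 elements are > x.
New sorted list: [-12, -11, 2, 3, 9, 12, 16, 18, 21, 34, 40]
New median = 12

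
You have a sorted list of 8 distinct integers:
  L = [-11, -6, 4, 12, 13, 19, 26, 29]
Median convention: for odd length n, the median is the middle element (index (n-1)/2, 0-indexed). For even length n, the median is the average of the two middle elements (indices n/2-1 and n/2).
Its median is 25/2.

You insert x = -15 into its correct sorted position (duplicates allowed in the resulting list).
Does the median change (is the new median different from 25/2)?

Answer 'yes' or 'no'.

Old median = 25/2
Insert x = -15
New median = 12
Changed? yes

Answer: yes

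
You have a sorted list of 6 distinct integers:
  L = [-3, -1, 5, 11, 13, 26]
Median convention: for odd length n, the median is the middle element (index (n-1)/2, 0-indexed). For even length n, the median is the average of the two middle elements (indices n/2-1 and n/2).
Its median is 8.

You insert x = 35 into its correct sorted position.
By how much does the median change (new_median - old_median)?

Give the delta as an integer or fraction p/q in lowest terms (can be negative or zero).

Answer: 3

Derivation:
Old median = 8
After inserting x = 35: new sorted = [-3, -1, 5, 11, 13, 26, 35]
New median = 11
Delta = 11 - 8 = 3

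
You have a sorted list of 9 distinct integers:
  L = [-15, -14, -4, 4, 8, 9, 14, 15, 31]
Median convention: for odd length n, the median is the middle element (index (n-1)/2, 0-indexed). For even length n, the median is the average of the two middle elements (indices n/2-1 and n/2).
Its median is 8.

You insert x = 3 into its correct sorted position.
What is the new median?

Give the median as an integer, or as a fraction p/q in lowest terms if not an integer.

Old list (sorted, length 9): [-15, -14, -4, 4, 8, 9, 14, 15, 31]
Old median = 8
Insert x = 3
Old length odd (9). Middle was index 4 = 8.
New length even (10). New median = avg of two middle elements.
x = 3: 3 elements are < x, 6 elements are > x.
New sorted list: [-15, -14, -4, 3, 4, 8, 9, 14, 15, 31]
New median = 6

Answer: 6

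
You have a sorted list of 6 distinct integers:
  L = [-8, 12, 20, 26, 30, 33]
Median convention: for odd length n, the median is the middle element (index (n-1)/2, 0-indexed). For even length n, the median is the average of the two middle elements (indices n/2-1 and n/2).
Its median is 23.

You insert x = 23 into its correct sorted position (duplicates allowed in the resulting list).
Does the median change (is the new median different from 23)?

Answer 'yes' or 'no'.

Answer: no

Derivation:
Old median = 23
Insert x = 23
New median = 23
Changed? no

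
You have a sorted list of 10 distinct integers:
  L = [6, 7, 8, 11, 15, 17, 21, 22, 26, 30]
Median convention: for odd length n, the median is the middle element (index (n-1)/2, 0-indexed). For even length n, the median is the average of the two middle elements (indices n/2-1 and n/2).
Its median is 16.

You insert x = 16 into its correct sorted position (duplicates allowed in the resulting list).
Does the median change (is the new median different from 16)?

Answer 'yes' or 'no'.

Answer: no

Derivation:
Old median = 16
Insert x = 16
New median = 16
Changed? no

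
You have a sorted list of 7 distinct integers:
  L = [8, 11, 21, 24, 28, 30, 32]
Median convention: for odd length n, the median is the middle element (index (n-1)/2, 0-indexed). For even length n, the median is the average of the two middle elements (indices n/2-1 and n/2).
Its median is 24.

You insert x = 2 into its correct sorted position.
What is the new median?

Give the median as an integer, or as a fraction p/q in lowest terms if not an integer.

Answer: 45/2

Derivation:
Old list (sorted, length 7): [8, 11, 21, 24, 28, 30, 32]
Old median = 24
Insert x = 2
Old length odd (7). Middle was index 3 = 24.
New length even (8). New median = avg of two middle elements.
x = 2: 0 elements are < x, 7 elements are > x.
New sorted list: [2, 8, 11, 21, 24, 28, 30, 32]
New median = 45/2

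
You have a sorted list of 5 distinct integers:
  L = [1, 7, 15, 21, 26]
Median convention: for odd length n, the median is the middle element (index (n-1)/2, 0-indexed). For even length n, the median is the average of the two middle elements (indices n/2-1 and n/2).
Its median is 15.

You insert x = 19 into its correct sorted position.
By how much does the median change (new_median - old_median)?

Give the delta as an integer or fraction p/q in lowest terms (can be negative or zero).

Old median = 15
After inserting x = 19: new sorted = [1, 7, 15, 19, 21, 26]
New median = 17
Delta = 17 - 15 = 2

Answer: 2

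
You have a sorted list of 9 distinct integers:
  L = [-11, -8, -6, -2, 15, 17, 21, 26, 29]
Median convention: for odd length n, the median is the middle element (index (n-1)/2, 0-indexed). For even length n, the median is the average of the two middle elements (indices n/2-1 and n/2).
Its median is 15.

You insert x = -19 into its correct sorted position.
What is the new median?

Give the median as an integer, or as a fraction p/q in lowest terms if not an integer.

Answer: 13/2

Derivation:
Old list (sorted, length 9): [-11, -8, -6, -2, 15, 17, 21, 26, 29]
Old median = 15
Insert x = -19
Old length odd (9). Middle was index 4 = 15.
New length even (10). New median = avg of two middle elements.
x = -19: 0 elements are < x, 9 elements are > x.
New sorted list: [-19, -11, -8, -6, -2, 15, 17, 21, 26, 29]
New median = 13/2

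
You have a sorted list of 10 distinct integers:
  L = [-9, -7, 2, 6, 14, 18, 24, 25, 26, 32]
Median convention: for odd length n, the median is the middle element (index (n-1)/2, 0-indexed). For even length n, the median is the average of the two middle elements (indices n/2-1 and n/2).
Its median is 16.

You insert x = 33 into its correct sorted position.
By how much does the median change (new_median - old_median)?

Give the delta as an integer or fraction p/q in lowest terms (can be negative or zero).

Old median = 16
After inserting x = 33: new sorted = [-9, -7, 2, 6, 14, 18, 24, 25, 26, 32, 33]
New median = 18
Delta = 18 - 16 = 2

Answer: 2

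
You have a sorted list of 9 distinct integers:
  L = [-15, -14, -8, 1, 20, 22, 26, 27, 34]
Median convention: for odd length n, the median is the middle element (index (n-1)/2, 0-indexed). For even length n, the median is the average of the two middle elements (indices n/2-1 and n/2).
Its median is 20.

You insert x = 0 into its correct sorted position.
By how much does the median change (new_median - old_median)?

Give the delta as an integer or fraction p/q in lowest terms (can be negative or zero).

Answer: -19/2

Derivation:
Old median = 20
After inserting x = 0: new sorted = [-15, -14, -8, 0, 1, 20, 22, 26, 27, 34]
New median = 21/2
Delta = 21/2 - 20 = -19/2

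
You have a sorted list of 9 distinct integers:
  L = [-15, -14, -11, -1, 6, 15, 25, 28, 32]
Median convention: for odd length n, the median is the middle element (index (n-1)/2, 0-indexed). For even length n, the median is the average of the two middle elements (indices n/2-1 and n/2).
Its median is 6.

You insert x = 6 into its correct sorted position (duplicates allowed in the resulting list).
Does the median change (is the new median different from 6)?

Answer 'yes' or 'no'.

Old median = 6
Insert x = 6
New median = 6
Changed? no

Answer: no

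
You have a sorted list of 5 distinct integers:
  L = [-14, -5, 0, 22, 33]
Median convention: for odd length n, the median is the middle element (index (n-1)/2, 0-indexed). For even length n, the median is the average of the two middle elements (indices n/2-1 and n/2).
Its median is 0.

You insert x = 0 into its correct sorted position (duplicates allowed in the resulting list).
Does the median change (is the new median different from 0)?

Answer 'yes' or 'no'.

Old median = 0
Insert x = 0
New median = 0
Changed? no

Answer: no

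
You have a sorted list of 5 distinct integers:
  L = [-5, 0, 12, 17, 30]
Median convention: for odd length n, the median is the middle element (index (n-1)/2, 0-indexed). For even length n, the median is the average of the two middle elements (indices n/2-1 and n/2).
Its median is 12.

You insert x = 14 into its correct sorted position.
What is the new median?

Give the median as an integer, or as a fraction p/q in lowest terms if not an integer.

Answer: 13

Derivation:
Old list (sorted, length 5): [-5, 0, 12, 17, 30]
Old median = 12
Insert x = 14
Old length odd (5). Middle was index 2 = 12.
New length even (6). New median = avg of two middle elements.
x = 14: 3 elements are < x, 2 elements are > x.
New sorted list: [-5, 0, 12, 14, 17, 30]
New median = 13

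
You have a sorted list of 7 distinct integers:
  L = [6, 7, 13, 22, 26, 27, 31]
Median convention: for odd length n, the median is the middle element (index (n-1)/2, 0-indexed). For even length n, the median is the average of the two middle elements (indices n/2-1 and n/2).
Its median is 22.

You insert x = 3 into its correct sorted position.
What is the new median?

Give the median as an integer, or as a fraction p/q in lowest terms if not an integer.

Answer: 35/2

Derivation:
Old list (sorted, length 7): [6, 7, 13, 22, 26, 27, 31]
Old median = 22
Insert x = 3
Old length odd (7). Middle was index 3 = 22.
New length even (8). New median = avg of two middle elements.
x = 3: 0 elements are < x, 7 elements are > x.
New sorted list: [3, 6, 7, 13, 22, 26, 27, 31]
New median = 35/2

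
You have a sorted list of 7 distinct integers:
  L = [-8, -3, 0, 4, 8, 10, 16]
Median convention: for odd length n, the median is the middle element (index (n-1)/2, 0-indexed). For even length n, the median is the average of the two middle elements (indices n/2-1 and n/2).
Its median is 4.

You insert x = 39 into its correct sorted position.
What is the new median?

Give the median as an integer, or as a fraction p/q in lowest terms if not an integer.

Answer: 6

Derivation:
Old list (sorted, length 7): [-8, -3, 0, 4, 8, 10, 16]
Old median = 4
Insert x = 39
Old length odd (7). Middle was index 3 = 4.
New length even (8). New median = avg of two middle elements.
x = 39: 7 elements are < x, 0 elements are > x.
New sorted list: [-8, -3, 0, 4, 8, 10, 16, 39]
New median = 6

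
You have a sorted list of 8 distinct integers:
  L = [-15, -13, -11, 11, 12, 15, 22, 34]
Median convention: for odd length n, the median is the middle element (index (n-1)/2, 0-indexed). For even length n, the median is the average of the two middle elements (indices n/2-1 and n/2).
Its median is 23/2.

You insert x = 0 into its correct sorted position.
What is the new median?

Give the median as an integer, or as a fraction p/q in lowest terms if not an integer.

Old list (sorted, length 8): [-15, -13, -11, 11, 12, 15, 22, 34]
Old median = 23/2
Insert x = 0
Old length even (8). Middle pair: indices 3,4 = 11,12.
New length odd (9). New median = single middle element.
x = 0: 3 elements are < x, 5 elements are > x.
New sorted list: [-15, -13, -11, 0, 11, 12, 15, 22, 34]
New median = 11

Answer: 11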